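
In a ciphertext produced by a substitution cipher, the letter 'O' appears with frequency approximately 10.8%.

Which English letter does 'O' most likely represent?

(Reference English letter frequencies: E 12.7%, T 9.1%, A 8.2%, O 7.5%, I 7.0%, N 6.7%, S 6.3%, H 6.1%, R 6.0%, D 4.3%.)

Step 1: The observed frequency is 10.8%.
Step 2: Compare with English frequencies:
  E: 12.7% (difference: 1.9%)
  T: 9.1% (difference: 1.7%) <-- closest
  A: 8.2% (difference: 2.6%)
  O: 7.5% (difference: 3.3%)
  I: 7.0% (difference: 3.8%)
  N: 6.7% (difference: 4.1%)
  S: 6.3% (difference: 4.5%)
  H: 6.1% (difference: 4.7%)
  R: 6.0% (difference: 4.8%)
  D: 4.3% (difference: 6.5%)
Step 3: 'O' most likely represents 'T' (frequency 9.1%).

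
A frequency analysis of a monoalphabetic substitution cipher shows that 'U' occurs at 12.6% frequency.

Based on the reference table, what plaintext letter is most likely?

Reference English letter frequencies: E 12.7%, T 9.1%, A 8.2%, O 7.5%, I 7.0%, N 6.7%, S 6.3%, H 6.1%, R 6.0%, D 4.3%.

Step 1: The observed frequency is 12.6%.
Step 2: Compare with English frequencies:
  E: 12.7% (difference: 0.1%) <-- closest
  T: 9.1% (difference: 3.5%)
  A: 8.2% (difference: 4.4%)
  O: 7.5% (difference: 5.1%)
  I: 7.0% (difference: 5.6%)
  N: 6.7% (difference: 5.9%)
  S: 6.3% (difference: 6.3%)
  H: 6.1% (difference: 6.5%)
  R: 6.0% (difference: 6.6%)
  D: 4.3% (difference: 8.3%)
Step 3: 'U' most likely represents 'E' (frequency 12.7%).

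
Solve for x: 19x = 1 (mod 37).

Step 1: We need x such that 19 * x = 1 (mod 37).
Step 2: Using the extended Euclidean algorithm or trial:
  19 * 2 = 38 = 1 * 37 + 1.
Step 3: Since 38 mod 37 = 1, the inverse is x = 2.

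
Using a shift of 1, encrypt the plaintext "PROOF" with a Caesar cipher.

Step 1: For each letter, shift forward by 1 positions (mod 26).
  P (position 15) -> position (15+1) mod 26 = 16 -> Q
  R (position 17) -> position (17+1) mod 26 = 18 -> S
  O (position 14) -> position (14+1) mod 26 = 15 -> P
  O (position 14) -> position (14+1) mod 26 = 15 -> P
  F (position 5) -> position (5+1) mod 26 = 6 -> G
Result: QSPPG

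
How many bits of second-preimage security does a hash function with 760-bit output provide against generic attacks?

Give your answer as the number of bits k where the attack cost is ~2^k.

Step 1: The hash has a 760-bit output.
Step 2: Second-preimage resistance means: given a specific input x, it should be infeasible to find a different y with h(y) = h(x).
With a 760-bit output, a generic search for a second preimage costs about 2^760 evaluations (each trial matches the fixed target with probability 2^-760).
Step 3: Security level = 760 bits.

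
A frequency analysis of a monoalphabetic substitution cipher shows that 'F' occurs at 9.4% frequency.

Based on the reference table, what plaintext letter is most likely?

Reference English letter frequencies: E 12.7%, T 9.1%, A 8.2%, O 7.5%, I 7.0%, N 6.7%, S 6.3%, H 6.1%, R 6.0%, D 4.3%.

Step 1: The observed frequency is 9.4%.
Step 2: Compare with English frequencies:
  E: 12.7% (difference: 3.3%)
  T: 9.1% (difference: 0.3%) <-- closest
  A: 8.2% (difference: 1.2%)
  O: 7.5% (difference: 1.9%)
  I: 7.0% (difference: 2.4%)
  N: 6.7% (difference: 2.7%)
  S: 6.3% (difference: 3.1%)
  H: 6.1% (difference: 3.3%)
  R: 6.0% (difference: 3.4%)
  D: 4.3% (difference: 5.1%)
Step 3: 'F' most likely represents 'T' (frequency 9.1%).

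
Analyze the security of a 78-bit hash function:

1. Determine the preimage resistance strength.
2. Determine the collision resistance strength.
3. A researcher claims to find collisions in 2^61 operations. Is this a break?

Step 1: Preimage resistance requires brute-force of 2^78 operations.
Step 2: Collision resistance (birthday bound) = 2^(78/2) = 2^39.
Step 3: The claimed attack costs 2^61 operations.
Step 4: Since 2^61 >= 2^39, the claimed attack is no faster than the generic birthday attack, so this does not break collision resistance.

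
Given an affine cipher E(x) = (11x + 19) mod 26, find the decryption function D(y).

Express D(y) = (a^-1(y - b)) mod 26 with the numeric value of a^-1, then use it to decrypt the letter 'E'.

Step 1: Find a^-1, the modular inverse of 11 mod 26.
Step 2: We need 11 * a^-1 = 1 (mod 26).
Step 3: 11 * 19 = 209 = 8 * 26 + 1, so a^-1 = 19.
Step 4: D(y) = 19(y - 19) mod 26.
Step 5: Apply to 'E' (y = 4): D(4) = 19 * (4 - 19) mod 26 = 19 * -15 mod 26 = 1 -> 'B'.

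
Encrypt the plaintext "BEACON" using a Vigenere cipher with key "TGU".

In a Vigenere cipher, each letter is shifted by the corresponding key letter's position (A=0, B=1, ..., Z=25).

Step 1: Repeat key to match plaintext length:
  Plaintext: BEACON
  Key:       TGUTGU
Step 2: Encrypt each letter:
  B(1) + T(19) = (1+19) mod 26 = 20 = U
  E(4) + G(6) = (4+6) mod 26 = 10 = K
  A(0) + U(20) = (0+20) mod 26 = 20 = U
  C(2) + T(19) = (2+19) mod 26 = 21 = V
  O(14) + G(6) = (14+6) mod 26 = 20 = U
  N(13) + U(20) = (13+20) mod 26 = 7 = H
Ciphertext: UKUVUH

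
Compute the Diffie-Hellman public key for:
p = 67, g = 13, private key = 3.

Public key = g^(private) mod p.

Step 1: A = g^a mod p = 13^3 mod 67.
  13^1 mod 67 = 13
  13^2 mod 67 = (13 * 13) mod 67 = 35
  13^3 mod 67 = (35 * 13) mod 67 = 53
Result: A = 53.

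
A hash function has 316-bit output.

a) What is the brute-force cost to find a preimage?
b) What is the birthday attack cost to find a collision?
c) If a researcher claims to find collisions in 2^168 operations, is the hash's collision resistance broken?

Step 1: Preimage resistance requires brute-force of 2^316 operations.
Step 2: Collision resistance (birthday bound) = 2^(316/2) = 2^158.
Step 3: The claimed attack costs 2^168 operations.
Step 4: Since 2^168 >= 2^158, the claimed attack is no faster than the generic birthday attack, so this does not break collision resistance.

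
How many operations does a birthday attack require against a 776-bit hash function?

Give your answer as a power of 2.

Step 1: The birthday paradox gives collision probability ~50% after sqrt(2^n) = 2^(n/2) hashes.
Step 2: For 776-bit output: 2^(776/2) = 2^388.
Step 3: Approximately 2^388 hash computations needed.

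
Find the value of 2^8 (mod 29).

Step 1: Compute 2^8 mod 29 step by step, reducing modulo 29 at each step.
  2^1 mod 29 = 2
  2^2 mod 29 = (2 * 2) mod 29 = 4
  2^3 mod 29 = (4 * 2) mod 29 = 8
  2^4 mod 29 = (8 * 2) mod 29 = 16
  2^5 mod 29 = (16 * 2) mod 29 = 3
  2^6 mod 29 = (3 * 2) mod 29 = 6
  2^7 mod 29 = (6 * 2) mod 29 = 12
  2^8 mod 29 = (12 * 2) mod 29 = 24
Step 2: Result = 24.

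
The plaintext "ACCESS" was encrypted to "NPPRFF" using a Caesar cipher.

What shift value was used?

Step 1: Compare first letters: A (position 0) -> N (position 13).
Step 2: Shift = (13 - 0) mod 26 = 13.
The shift value is 13.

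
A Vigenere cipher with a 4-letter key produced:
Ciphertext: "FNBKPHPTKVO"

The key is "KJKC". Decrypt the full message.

Step 1: Key 'KJKC' has length 4. Extended key: KJKCKJKCKJK
Step 2: Decrypt each position:
  F(5) - K(10) = 21 = V
  N(13) - J(9) = 4 = E
  B(1) - K(10) = 17 = R
  K(10) - C(2) = 8 = I
  P(15) - K(10) = 5 = F
  H(7) - J(9) = 24 = Y
  P(15) - K(10) = 5 = F
  T(19) - C(2) = 17 = R
  K(10) - K(10) = 0 = A
  V(21) - J(9) = 12 = M
  O(14) - K(10) = 4 = E
Plaintext: VERIFYFRAME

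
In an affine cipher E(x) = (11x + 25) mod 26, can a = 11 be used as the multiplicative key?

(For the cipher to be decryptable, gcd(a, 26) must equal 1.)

Step 1: Compute gcd(11, 26).
Step 2: gcd(11, 26) = 1.
Since gcd = 1, 11 is coprime with 26, so it is a valid key.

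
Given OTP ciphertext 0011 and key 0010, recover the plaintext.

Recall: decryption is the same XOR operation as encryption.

Step 1: XOR ciphertext with key:
  Ciphertext: 0011
  Key:        0010
  XOR:        0001
Step 2: Plaintext = 0001 = 1 in decimal.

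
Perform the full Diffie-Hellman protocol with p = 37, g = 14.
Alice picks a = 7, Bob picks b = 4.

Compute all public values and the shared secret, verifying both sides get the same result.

Step 1: A = g^a mod p = 14^7 mod 37 = 23.
Step 2: B = g^b mod p = 14^4 mod 37 = 10.
Step 3: Alice computes s = B^a mod p = 10^7 mod 37 = 10.
Step 4: Bob computes s = A^b mod p = 23^4 mod 37 = 10.
Both sides agree: shared secret = 10.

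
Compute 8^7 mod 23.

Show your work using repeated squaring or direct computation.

Step 1: Compute 8^7 mod 23 step by step, reducing modulo 23 at each step.
  8^1 mod 23 = 8
  8^2 mod 23 = (8 * 8) mod 23 = 18
  8^3 mod 23 = (18 * 8) mod 23 = 6
  8^4 mod 23 = (6 * 8) mod 23 = 2
  8^5 mod 23 = (2 * 8) mod 23 = 16
  8^6 mod 23 = (16 * 8) mod 23 = 13
  8^7 mod 23 = (13 * 8) mod 23 = 12
Step 2: Result = 12.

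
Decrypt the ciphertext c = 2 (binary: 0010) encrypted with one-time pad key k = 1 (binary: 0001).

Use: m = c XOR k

Step 1: XOR ciphertext with key:
  Ciphertext: 0010
  Key:        0001
  XOR:        0011
Step 2: Plaintext = 0011 = 3 in decimal.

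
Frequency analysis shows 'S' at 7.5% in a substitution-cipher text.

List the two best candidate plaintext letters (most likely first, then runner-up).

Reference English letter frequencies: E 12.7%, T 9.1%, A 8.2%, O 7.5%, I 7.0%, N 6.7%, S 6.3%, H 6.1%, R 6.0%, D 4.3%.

Step 1: Observed frequency of 'S' is 7.5%.
Step 2: Compute distances to each reference frequency and sort:
  O (7.5%): difference = 0.0% <-- BEST
  I (7.0%): difference = 0.5% <-- RUNNER-UP
  A (8.2%): difference = 0.7%
  N (6.7%): difference = 0.8%
  S (6.3%): difference = 1.2%
Step 3: Most likely is 'O' (7.5%, diff 0.0%); second most likely is 'I' (7.0%, diff 0.5%).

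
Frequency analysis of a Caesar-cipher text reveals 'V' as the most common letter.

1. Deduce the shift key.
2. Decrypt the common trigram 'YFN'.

Step 1: In English, 'E' is the most frequent letter (12.7%).
Step 2: The most frequent ciphertext letter is 'V' (position 21).
Step 3: Shift = (21 - 4) mod 26 = 17.
Step 4: Decrypt 'YFN' by shifting back 17:
  Y -> H
  F -> O
  N -> W
Step 5: 'YFN' decrypts to 'HOW'.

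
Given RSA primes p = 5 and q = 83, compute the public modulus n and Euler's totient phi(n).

Step 1: n = p * q = 5 * 83 = 415.
Step 2: phi(n) = (p-1)(q-1) = 4 * 82 = 328.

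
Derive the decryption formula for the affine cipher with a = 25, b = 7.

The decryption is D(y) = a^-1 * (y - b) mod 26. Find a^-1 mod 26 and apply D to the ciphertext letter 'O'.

Step 1: Find a^-1, the modular inverse of 25 mod 26.
Step 2: We need 25 * a^-1 = 1 (mod 26).
Step 3: 25 * 25 = 625 = 24 * 26 + 1, so a^-1 = 25.
Step 4: D(y) = 25(y - 7) mod 26.
Step 5: Apply to 'O' (y = 14): D(14) = 25 * (14 - 7) mod 26 = 25 * 7 mod 26 = 19 -> 'T'.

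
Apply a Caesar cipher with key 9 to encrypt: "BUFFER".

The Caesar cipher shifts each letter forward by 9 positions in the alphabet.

Step 1: For each letter, shift forward by 9 positions (mod 26).
  B (position 1) -> position (1+9) mod 26 = 10 -> K
  U (position 20) -> position (20+9) mod 26 = 3 -> D
  F (position 5) -> position (5+9) mod 26 = 14 -> O
  F (position 5) -> position (5+9) mod 26 = 14 -> O
  E (position 4) -> position (4+9) mod 26 = 13 -> N
  R (position 17) -> position (17+9) mod 26 = 0 -> A
Result: KDOONA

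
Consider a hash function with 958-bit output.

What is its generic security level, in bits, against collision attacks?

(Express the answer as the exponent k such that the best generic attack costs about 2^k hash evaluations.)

Step 1: The hash has a 958-bit output.
Step 2: Collision resistance means it should be infeasible to find any x != y with h(x) = h(y).
By the birthday bound, a generic collision search succeeds after about sqrt(2^958) = 2^(958/2) = 2^479 evaluations.
Step 3: Security level = 479 bits.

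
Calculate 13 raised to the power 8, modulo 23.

Step 1: Compute 13^8 mod 23 step by step, reducing modulo 23 at each step.
  13^1 mod 23 = 13
  13^2 mod 23 = (13 * 13) mod 23 = 8
  13^3 mod 23 = (8 * 13) mod 23 = 12
  13^4 mod 23 = (12 * 13) mod 23 = 18
  13^5 mod 23 = (18 * 13) mod 23 = 4
  13^6 mod 23 = (4 * 13) mod 23 = 6
  13^7 mod 23 = (6 * 13) mod 23 = 9
  13^8 mod 23 = (9 * 13) mod 23 = 2
Step 2: Result = 2.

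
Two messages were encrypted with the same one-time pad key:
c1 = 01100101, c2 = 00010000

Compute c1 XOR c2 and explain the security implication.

Step 1: c1 XOR c2 = (m1 XOR k) XOR (m2 XOR k).
Step 2: By XOR associativity/commutativity: = m1 XOR m2 XOR k XOR k = m1 XOR m2.
Step 3: 01100101 XOR 00010000 = 01110101 = 117.
Step 4: The key cancels out! An attacker learns m1 XOR m2 = 117, revealing the relationship between plaintexts.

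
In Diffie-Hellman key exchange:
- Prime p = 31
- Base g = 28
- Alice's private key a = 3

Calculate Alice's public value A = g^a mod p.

Step 1: A = g^a mod p = 28^3 mod 31.
  28^1 mod 31 = 28
  28^2 mod 31 = (28 * 28) mod 31 = 9
  28^3 mod 31 = (9 * 28) mod 31 = 4
Result: A = 4.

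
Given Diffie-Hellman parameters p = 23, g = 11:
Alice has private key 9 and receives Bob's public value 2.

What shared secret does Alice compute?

Step 1: s = B^a mod p = 2^9 mod 23.
  2^1 mod 23 = 2
  2^2 mod 23 = (2 * 2) mod 23 = 4
  2^3 mod 23 = (4 * 2) mod 23 = 8
  2^4 mod 23 = (8 * 2) mod 23 = 16
  2^5 mod 23 = (16 * 2) mod 23 = 9
  2^6 mod 23 = (9 * 2) mod 23 = 18
  2^7 mod 23 = (18 * 2) mod 23 = 13
  2^8 mod 23 = (13 * 2) mod 23 = 3
  2^9 mod 23 = (3 * 2) mod 23 = 6
Result: shared secret = 6.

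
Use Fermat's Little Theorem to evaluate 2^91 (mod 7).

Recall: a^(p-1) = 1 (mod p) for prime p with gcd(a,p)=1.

Step 1: Since 7 is prime, by Fermat's Little Theorem: 2^6 = 1 (mod 7).
Step 2: Reduce exponent: 91 mod 6 = 1.
Step 3: So 2^91 = 2^1 (mod 7).
Step 4: 2^1 mod 7 = 2.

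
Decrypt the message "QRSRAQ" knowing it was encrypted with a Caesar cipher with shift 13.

Step 1: Reverse the shift by subtracting 13 from each letter position.
  Q (position 16) -> position (16-13) mod 26 = 3 -> D
  R (position 17) -> position (17-13) mod 26 = 4 -> E
  S (position 18) -> position (18-13) mod 26 = 5 -> F
  R (position 17) -> position (17-13) mod 26 = 4 -> E
  A (position 0) -> position (0-13) mod 26 = 13 -> N
  Q (position 16) -> position (16-13) mod 26 = 3 -> D
Decrypted message: DEFEND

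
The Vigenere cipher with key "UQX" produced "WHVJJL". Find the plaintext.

Step 1: Extend key: UQXUQX
Step 2: Decrypt each letter (c - k) mod 26:
  W(22) - U(20) = (22-20) mod 26 = 2 = C
  H(7) - Q(16) = (7-16) mod 26 = 17 = R
  V(21) - X(23) = (21-23) mod 26 = 24 = Y
  J(9) - U(20) = (9-20) mod 26 = 15 = P
  J(9) - Q(16) = (9-16) mod 26 = 19 = T
  L(11) - X(23) = (11-23) mod 26 = 14 = O
Plaintext: CRYPTO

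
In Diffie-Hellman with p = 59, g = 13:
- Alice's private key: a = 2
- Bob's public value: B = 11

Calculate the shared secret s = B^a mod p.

Step 1: s = B^a mod p = 11^2 mod 59.
  11^1 mod 59 = 11
  11^2 mod 59 = (11 * 11) mod 59 = 3
Result: shared secret = 3.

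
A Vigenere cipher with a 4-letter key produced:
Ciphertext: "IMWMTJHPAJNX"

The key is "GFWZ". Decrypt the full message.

Step 1: Key 'GFWZ' has length 4. Extended key: GFWZGFWZGFWZ
Step 2: Decrypt each position:
  I(8) - G(6) = 2 = C
  M(12) - F(5) = 7 = H
  W(22) - W(22) = 0 = A
  M(12) - Z(25) = 13 = N
  T(19) - G(6) = 13 = N
  J(9) - F(5) = 4 = E
  H(7) - W(22) = 11 = L
  P(15) - Z(25) = 16 = Q
  A(0) - G(6) = 20 = U
  J(9) - F(5) = 4 = E
  N(13) - W(22) = 17 = R
  X(23) - Z(25) = 24 = Y
Plaintext: CHANNELQUERY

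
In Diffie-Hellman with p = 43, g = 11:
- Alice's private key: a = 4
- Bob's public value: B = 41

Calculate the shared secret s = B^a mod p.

Step 1: s = B^a mod p = 41^4 mod 43.
  41^1 mod 43 = 41
  41^2 mod 43 = (41 * 41) mod 43 = 4
  41^3 mod 43 = (4 * 41) mod 43 = 35
  41^4 mod 43 = (35 * 41) mod 43 = 16
Result: shared secret = 16.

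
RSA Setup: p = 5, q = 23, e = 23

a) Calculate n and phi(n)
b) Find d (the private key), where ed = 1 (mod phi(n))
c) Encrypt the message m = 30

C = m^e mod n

Step 1: n = 5 * 23 = 115.
Step 2: phi(n) = (5-1)(23-1) = 4 * 22 = 88.
Step 3: Find d = 23^(-1) mod 88 = 23.
  Verify: 23 * 23 = 529 = 1 (mod 88).
Step 4: C = 30^23 mod 115 = 30.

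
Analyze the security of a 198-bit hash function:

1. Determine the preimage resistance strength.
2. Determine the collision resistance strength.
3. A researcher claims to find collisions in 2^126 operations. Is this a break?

Step 1: Preimage resistance requires brute-force of 2^198 operations.
Step 2: Collision resistance (birthday bound) = 2^(198/2) = 2^99.
Step 3: The claimed attack costs 2^126 operations.
Step 4: Since 2^126 >= 2^99, the claimed attack is no faster than the generic birthday attack, so this does not break collision resistance.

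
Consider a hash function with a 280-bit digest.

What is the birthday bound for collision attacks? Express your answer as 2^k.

Step 1: The birthday paradox gives collision probability ~50% after sqrt(2^n) = 2^(n/2) hashes.
Step 2: For 280-bit output: 2^(280/2) = 2^140.
Step 3: Approximately 2^140 hash computations needed.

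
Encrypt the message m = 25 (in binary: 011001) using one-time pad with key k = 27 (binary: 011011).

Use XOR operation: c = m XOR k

Step 1: Write out the XOR operation bit by bit:
  Message: 011001
  Key:     011011
  XOR:     000010
Step 2: Convert to decimal: 000010 = 2.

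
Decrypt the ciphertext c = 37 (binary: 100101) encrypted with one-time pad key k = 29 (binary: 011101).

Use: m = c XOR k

Step 1: XOR ciphertext with key:
  Ciphertext: 100101
  Key:        011101
  XOR:        111000
Step 2: Plaintext = 111000 = 56 in decimal.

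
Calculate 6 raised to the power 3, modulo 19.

Step 1: Compute 6^3 mod 19 step by step, reducing modulo 19 at each step.
  6^1 mod 19 = 6
  6^2 mod 19 = (6 * 6) mod 19 = 17
  6^3 mod 19 = (17 * 6) mod 19 = 7
Step 2: Result = 7.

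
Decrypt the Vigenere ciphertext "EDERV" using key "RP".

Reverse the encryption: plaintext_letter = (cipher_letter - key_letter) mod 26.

Step 1: Extend key: RPRPR
Step 2: Decrypt each letter (c - k) mod 26:
  E(4) - R(17) = (4-17) mod 26 = 13 = N
  D(3) - P(15) = (3-15) mod 26 = 14 = O
  E(4) - R(17) = (4-17) mod 26 = 13 = N
  R(17) - P(15) = (17-15) mod 26 = 2 = C
  V(21) - R(17) = (21-17) mod 26 = 4 = E
Plaintext: NONCE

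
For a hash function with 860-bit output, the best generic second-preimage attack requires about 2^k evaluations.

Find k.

Step 1: The hash has a 860-bit output.
Step 2: Second-preimage resistance means: given a specific input x, it should be infeasible to find a different y with h(y) = h(x).
With a 860-bit output, a generic search for a second preimage costs about 2^860 evaluations (each trial matches the fixed target with probability 2^-860).
Step 3: Security level = 860 bits.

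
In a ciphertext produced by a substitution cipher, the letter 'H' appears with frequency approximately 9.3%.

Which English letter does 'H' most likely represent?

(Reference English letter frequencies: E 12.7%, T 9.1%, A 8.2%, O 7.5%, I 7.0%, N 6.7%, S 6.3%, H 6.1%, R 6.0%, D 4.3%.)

Step 1: The observed frequency is 9.3%.
Step 2: Compare with English frequencies:
  E: 12.7% (difference: 3.4%)
  T: 9.1% (difference: 0.2%) <-- closest
  A: 8.2% (difference: 1.1%)
  O: 7.5% (difference: 1.8%)
  I: 7.0% (difference: 2.3%)
  N: 6.7% (difference: 2.6%)
  S: 6.3% (difference: 3.0%)
  H: 6.1% (difference: 3.2%)
  R: 6.0% (difference: 3.3%)
  D: 4.3% (difference: 5.0%)
Step 3: 'H' most likely represents 'T' (frequency 9.1%).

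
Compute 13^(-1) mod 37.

Step 1: We need x such that 13 * x = 1 (mod 37).
Step 2: Using the extended Euclidean algorithm or trial:
  13 * 20 = 260 = 7 * 37 + 1.
Step 3: Since 260 mod 37 = 1, the inverse is x = 20.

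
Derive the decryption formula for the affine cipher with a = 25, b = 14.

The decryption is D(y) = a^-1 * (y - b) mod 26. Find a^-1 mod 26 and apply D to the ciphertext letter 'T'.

Step 1: Find a^-1, the modular inverse of 25 mod 26.
Step 2: We need 25 * a^-1 = 1 (mod 26).
Step 3: 25 * 25 = 625 = 24 * 26 + 1, so a^-1 = 25.
Step 4: D(y) = 25(y - 14) mod 26.
Step 5: Apply to 'T' (y = 19): D(19) = 25 * (19 - 14) mod 26 = 25 * 5 mod 26 = 21 -> 'V'.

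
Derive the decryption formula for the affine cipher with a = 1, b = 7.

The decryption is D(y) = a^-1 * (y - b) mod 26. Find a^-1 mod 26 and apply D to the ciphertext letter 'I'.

Step 1: Find a^-1, the modular inverse of 1 mod 26.
Step 2: We need 1 * a^-1 = 1 (mod 26).
Step 3: 1 * 1 = 1 = 0 * 26 + 1, so a^-1 = 1.
Step 4: D(y) = 1(y - 7) mod 26.
Step 5: Apply to 'I' (y = 8): D(8) = 1 * (8 - 7) mod 26 = 1 * 1 mod 26 = 1 -> 'B'.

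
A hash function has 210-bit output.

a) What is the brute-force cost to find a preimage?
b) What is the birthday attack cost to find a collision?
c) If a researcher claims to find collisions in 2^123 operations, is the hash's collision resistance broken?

Step 1: Preimage resistance requires brute-force of 2^210 operations.
Step 2: Collision resistance (birthday bound) = 2^(210/2) = 2^105.
Step 3: The claimed attack costs 2^123 operations.
Step 4: Since 2^123 >= 2^105, the claimed attack is no faster than the generic birthday attack, so this does not break collision resistance.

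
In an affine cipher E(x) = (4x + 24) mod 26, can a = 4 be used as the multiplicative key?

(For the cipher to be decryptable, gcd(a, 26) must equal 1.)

Step 1: Compute gcd(4, 26).
Step 2: gcd(4, 26) = 2.
Since gcd = 2 != 1, 4 shares a common factor with 26, so it cannot be used.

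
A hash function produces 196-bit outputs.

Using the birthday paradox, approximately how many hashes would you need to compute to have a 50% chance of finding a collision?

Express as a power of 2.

Step 1: The birthday paradox gives collision probability ~50% after sqrt(2^n) = 2^(n/2) hashes.
Step 2: For 196-bit output: 2^(196/2) = 2^98.
Step 3: Approximately 2^98 hash computations needed.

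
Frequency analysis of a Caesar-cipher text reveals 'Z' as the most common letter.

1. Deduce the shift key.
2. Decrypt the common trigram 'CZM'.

Step 1: In English, 'E' is the most frequent letter (12.7%).
Step 2: The most frequent ciphertext letter is 'Z' (position 25).
Step 3: Shift = (25 - 4) mod 26 = 21.
Step 4: Decrypt 'CZM' by shifting back 21:
  C -> H
  Z -> E
  M -> R
Step 5: 'CZM' decrypts to 'HER'.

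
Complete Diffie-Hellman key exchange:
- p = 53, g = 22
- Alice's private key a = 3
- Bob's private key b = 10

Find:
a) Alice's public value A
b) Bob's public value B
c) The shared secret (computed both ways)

Step 1: A = g^a mod p = 22^3 mod 53 = 48.
Step 2: B = g^b mod p = 22^10 mod 53 = 6.
Step 3: Alice computes s = B^a mod p = 6^3 mod 53 = 4.
Step 4: Bob computes s = A^b mod p = 48^10 mod 53 = 4.
Both sides agree: shared secret = 4.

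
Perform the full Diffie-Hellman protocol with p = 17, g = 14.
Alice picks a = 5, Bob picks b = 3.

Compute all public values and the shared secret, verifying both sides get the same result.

Step 1: A = g^a mod p = 14^5 mod 17 = 12.
Step 2: B = g^b mod p = 14^3 mod 17 = 7.
Step 3: Alice computes s = B^a mod p = 7^5 mod 17 = 11.
Step 4: Bob computes s = A^b mod p = 12^3 mod 17 = 11.
Both sides agree: shared secret = 11.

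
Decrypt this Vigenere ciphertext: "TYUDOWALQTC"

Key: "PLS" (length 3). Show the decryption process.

Step 1: Key 'PLS' has length 3. Extended key: PLSPLSPLSPL
Step 2: Decrypt each position:
  T(19) - P(15) = 4 = E
  Y(24) - L(11) = 13 = N
  U(20) - S(18) = 2 = C
  D(3) - P(15) = 14 = O
  O(14) - L(11) = 3 = D
  W(22) - S(18) = 4 = E
  A(0) - P(15) = 11 = L
  L(11) - L(11) = 0 = A
  Q(16) - S(18) = 24 = Y
  T(19) - P(15) = 4 = E
  C(2) - L(11) = 17 = R
Plaintext: ENCODELAYER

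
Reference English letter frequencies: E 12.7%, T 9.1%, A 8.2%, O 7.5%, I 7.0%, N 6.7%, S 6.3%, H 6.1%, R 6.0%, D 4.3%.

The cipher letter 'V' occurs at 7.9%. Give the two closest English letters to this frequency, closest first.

Step 1: Observed frequency of 'V' is 7.9%.
Step 2: Compute distances to each reference frequency and sort:
  A (8.2%): difference = 0.3% <-- BEST
  O (7.5%): difference = 0.4% <-- RUNNER-UP
  I (7.0%): difference = 0.9%
  T (9.1%): difference = 1.2%
  N (6.7%): difference = 1.2%
Step 3: Most likely is 'A' (8.2%, diff 0.3%); second most likely is 'O' (7.5%, diff 0.4%).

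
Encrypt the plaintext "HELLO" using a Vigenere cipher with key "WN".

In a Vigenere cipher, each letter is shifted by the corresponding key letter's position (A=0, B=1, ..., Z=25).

Step 1: Repeat key to match plaintext length:
  Plaintext: HELLO
  Key:       WNWNW
Step 2: Encrypt each letter:
  H(7) + W(22) = (7+22) mod 26 = 3 = D
  E(4) + N(13) = (4+13) mod 26 = 17 = R
  L(11) + W(22) = (11+22) mod 26 = 7 = H
  L(11) + N(13) = (11+13) mod 26 = 24 = Y
  O(14) + W(22) = (14+22) mod 26 = 10 = K
Ciphertext: DRHYK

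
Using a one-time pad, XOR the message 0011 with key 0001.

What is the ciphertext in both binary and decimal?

Step 1: Write out the XOR operation bit by bit:
  Message: 0011
  Key:     0001
  XOR:     0010
Step 2: Convert to decimal: 0010 = 2.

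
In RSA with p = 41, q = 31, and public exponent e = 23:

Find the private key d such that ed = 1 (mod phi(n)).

Step 1: n = 41 * 31 = 1271.
Step 2: phi(n) = 40 * 30 = 1200.
Step 3: Find d such that 23 * d = 1 (mod 1200).
Step 4: d = 23^(-1) mod 1200 = 887.
Verification: 23 * 887 = 20401 = 17 * 1200 + 1.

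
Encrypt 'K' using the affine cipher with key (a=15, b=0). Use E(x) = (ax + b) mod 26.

Step 1: Convert 'K' to number: x = 10.
Step 2: E(10) = (15 * 10 + 0) mod 26 = 150 mod 26 = 20.
Step 3: Convert 20 back to letter: U.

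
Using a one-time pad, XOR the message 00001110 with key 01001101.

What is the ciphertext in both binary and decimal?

Step 1: Write out the XOR operation bit by bit:
  Message: 00001110
  Key:     01001101
  XOR:     01000011
Step 2: Convert to decimal: 01000011 = 67.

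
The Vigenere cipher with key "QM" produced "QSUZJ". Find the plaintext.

Step 1: Extend key: QMQMQ
Step 2: Decrypt each letter (c - k) mod 26:
  Q(16) - Q(16) = (16-16) mod 26 = 0 = A
  S(18) - M(12) = (18-12) mod 26 = 6 = G
  U(20) - Q(16) = (20-16) mod 26 = 4 = E
  Z(25) - M(12) = (25-12) mod 26 = 13 = N
  J(9) - Q(16) = (9-16) mod 26 = 19 = T
Plaintext: AGENT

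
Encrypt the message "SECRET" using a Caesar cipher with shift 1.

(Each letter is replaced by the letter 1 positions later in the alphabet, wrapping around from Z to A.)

Step 1: For each letter, shift forward by 1 positions (mod 26).
  S (position 18) -> position (18+1) mod 26 = 19 -> T
  E (position 4) -> position (4+1) mod 26 = 5 -> F
  C (position 2) -> position (2+1) mod 26 = 3 -> D
  R (position 17) -> position (17+1) mod 26 = 18 -> S
  E (position 4) -> position (4+1) mod 26 = 5 -> F
  T (position 19) -> position (19+1) mod 26 = 20 -> U
Result: TFDSFU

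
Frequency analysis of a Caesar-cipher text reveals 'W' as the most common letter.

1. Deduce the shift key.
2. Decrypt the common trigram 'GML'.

Step 1: In English, 'E' is the most frequent letter (12.7%).
Step 2: The most frequent ciphertext letter is 'W' (position 22).
Step 3: Shift = (22 - 4) mod 26 = 18.
Step 4: Decrypt 'GML' by shifting back 18:
  G -> O
  M -> U
  L -> T
Step 5: 'GML' decrypts to 'OUT'.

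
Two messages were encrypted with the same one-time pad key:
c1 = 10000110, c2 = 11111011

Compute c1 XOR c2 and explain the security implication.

Step 1: c1 XOR c2 = (m1 XOR k) XOR (m2 XOR k).
Step 2: By XOR associativity/commutativity: = m1 XOR m2 XOR k XOR k = m1 XOR m2.
Step 3: 10000110 XOR 11111011 = 01111101 = 125.
Step 4: The key cancels out! An attacker learns m1 XOR m2 = 125, revealing the relationship between plaintexts.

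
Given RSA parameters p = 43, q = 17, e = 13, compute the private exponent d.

Step 1: n = 43 * 17 = 731.
Step 2: phi(n) = 42 * 16 = 672.
Step 3: Find d such that 13 * d = 1 (mod 672).
Step 4: d = 13^(-1) mod 672 = 517.
Verification: 13 * 517 = 6721 = 10 * 672 + 1.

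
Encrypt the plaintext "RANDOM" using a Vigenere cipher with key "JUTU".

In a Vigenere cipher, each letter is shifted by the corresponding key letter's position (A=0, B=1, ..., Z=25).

Step 1: Repeat key to match plaintext length:
  Plaintext: RANDOM
  Key:       JUTUJU
Step 2: Encrypt each letter:
  R(17) + J(9) = (17+9) mod 26 = 0 = A
  A(0) + U(20) = (0+20) mod 26 = 20 = U
  N(13) + T(19) = (13+19) mod 26 = 6 = G
  D(3) + U(20) = (3+20) mod 26 = 23 = X
  O(14) + J(9) = (14+9) mod 26 = 23 = X
  M(12) + U(20) = (12+20) mod 26 = 6 = G
Ciphertext: AUGXXG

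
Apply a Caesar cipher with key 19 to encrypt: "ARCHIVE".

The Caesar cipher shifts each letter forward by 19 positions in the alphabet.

Step 1: For each letter, shift forward by 19 positions (mod 26).
  A (position 0) -> position (0+19) mod 26 = 19 -> T
  R (position 17) -> position (17+19) mod 26 = 10 -> K
  C (position 2) -> position (2+19) mod 26 = 21 -> V
  H (position 7) -> position (7+19) mod 26 = 0 -> A
  I (position 8) -> position (8+19) mod 26 = 1 -> B
  V (position 21) -> position (21+19) mod 26 = 14 -> O
  E (position 4) -> position (4+19) mod 26 = 23 -> X
Result: TKVABOX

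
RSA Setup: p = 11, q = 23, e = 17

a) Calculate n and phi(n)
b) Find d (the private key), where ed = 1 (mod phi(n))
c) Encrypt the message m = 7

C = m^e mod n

Step 1: n = 11 * 23 = 253.
Step 2: phi(n) = (11-1)(23-1) = 10 * 22 = 220.
Step 3: Find d = 17^(-1) mod 220 = 13.
  Verify: 17 * 13 = 221 = 1 (mod 220).
Step 4: C = 7^17 mod 253 = 226.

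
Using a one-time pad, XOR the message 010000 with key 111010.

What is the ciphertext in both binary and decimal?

Step 1: Write out the XOR operation bit by bit:
  Message: 010000
  Key:     111010
  XOR:     101010
Step 2: Convert to decimal: 101010 = 42.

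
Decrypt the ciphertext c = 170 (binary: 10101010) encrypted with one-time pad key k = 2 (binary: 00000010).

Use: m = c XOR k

Step 1: XOR ciphertext with key:
  Ciphertext: 10101010
  Key:        00000010
  XOR:        10101000
Step 2: Plaintext = 10101000 = 168 in decimal.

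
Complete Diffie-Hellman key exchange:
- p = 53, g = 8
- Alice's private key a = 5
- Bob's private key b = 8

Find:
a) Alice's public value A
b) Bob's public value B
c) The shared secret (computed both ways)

Step 1: A = g^a mod p = 8^5 mod 53 = 14.
Step 2: B = g^b mod p = 8^8 mod 53 = 13.
Step 3: Alice computes s = B^a mod p = 13^5 mod 53 = 28.
Step 4: Bob computes s = A^b mod p = 14^8 mod 53 = 28.
Both sides agree: shared secret = 28.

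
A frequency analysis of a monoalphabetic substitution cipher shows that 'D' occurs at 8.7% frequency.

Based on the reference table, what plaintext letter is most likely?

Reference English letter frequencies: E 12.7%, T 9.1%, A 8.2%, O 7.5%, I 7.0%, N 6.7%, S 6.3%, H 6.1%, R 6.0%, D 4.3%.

Step 1: The observed frequency is 8.7%.
Step 2: Compare with English frequencies:
  E: 12.7% (difference: 4.0%)
  T: 9.1% (difference: 0.4%) <-- closest
  A: 8.2% (difference: 0.5%)
  O: 7.5% (difference: 1.2%)
  I: 7.0% (difference: 1.7%)
  N: 6.7% (difference: 2.0%)
  S: 6.3% (difference: 2.4%)
  H: 6.1% (difference: 2.6%)
  R: 6.0% (difference: 2.7%)
  D: 4.3% (difference: 4.4%)
Step 3: 'D' most likely represents 'T' (frequency 9.1%).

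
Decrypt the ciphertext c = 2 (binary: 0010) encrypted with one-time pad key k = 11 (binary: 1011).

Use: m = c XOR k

Step 1: XOR ciphertext with key:
  Ciphertext: 0010
  Key:        1011
  XOR:        1001
Step 2: Plaintext = 1001 = 9 in decimal.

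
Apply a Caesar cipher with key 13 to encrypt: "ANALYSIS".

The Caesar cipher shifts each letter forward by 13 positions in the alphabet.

Step 1: For each letter, shift forward by 13 positions (mod 26).
  A (position 0) -> position (0+13) mod 26 = 13 -> N
  N (position 13) -> position (13+13) mod 26 = 0 -> A
  A (position 0) -> position (0+13) mod 26 = 13 -> N
  L (position 11) -> position (11+13) mod 26 = 24 -> Y
  Y (position 24) -> position (24+13) mod 26 = 11 -> L
  S (position 18) -> position (18+13) mod 26 = 5 -> F
  I (position 8) -> position (8+13) mod 26 = 21 -> V
  S (position 18) -> position (18+13) mod 26 = 5 -> F
Result: NANYLFVF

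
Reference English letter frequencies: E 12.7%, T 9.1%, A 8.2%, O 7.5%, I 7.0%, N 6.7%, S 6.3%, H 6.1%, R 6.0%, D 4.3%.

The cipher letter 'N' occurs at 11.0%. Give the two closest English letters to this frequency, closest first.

Step 1: Observed frequency of 'N' is 11.0%.
Step 2: Compute distances to each reference frequency and sort:
  E (12.7%): difference = 1.7% <-- BEST
  T (9.1%): difference = 1.9% <-- RUNNER-UP
  A (8.2%): difference = 2.8%
  O (7.5%): difference = 3.5%
  I (7.0%): difference = 4.0%
Step 3: Most likely is 'E' (12.7%, diff 1.7%); second most likely is 'T' (9.1%, diff 1.9%).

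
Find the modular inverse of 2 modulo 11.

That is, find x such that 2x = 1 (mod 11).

Step 1: We need x such that 2 * x = 1 (mod 11).
Step 2: Using the extended Euclidean algorithm or trial:
  2 * 6 = 12 = 1 * 11 + 1.
Step 3: Since 12 mod 11 = 1, the inverse is x = 6.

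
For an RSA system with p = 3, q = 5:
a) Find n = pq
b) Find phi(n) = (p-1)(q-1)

Step 1: n = p * q = 3 * 5 = 15.
Step 2: phi(n) = (p-1)(q-1) = 2 * 4 = 8.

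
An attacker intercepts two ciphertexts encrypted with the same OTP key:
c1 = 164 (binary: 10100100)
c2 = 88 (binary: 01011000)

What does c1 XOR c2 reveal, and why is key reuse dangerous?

Step 1: c1 XOR c2 = (m1 XOR k) XOR (m2 XOR k).
Step 2: By XOR associativity/commutativity: = m1 XOR m2 XOR k XOR k = m1 XOR m2.
Step 3: 10100100 XOR 01011000 = 11111100 = 252.
Step 4: The key cancels out! An attacker learns m1 XOR m2 = 252, revealing the relationship between plaintexts.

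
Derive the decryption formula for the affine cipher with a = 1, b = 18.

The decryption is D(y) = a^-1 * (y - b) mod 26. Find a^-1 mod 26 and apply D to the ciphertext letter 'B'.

Step 1: Find a^-1, the modular inverse of 1 mod 26.
Step 2: We need 1 * a^-1 = 1 (mod 26).
Step 3: 1 * 1 = 1 = 0 * 26 + 1, so a^-1 = 1.
Step 4: D(y) = 1(y - 18) mod 26.
Step 5: Apply to 'B' (y = 1): D(1) = 1 * (1 - 18) mod 26 = 1 * -17 mod 26 = 9 -> 'J'.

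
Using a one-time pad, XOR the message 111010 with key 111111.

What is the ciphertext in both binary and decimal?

Step 1: Write out the XOR operation bit by bit:
  Message: 111010
  Key:     111111
  XOR:     000101
Step 2: Convert to decimal: 000101 = 5.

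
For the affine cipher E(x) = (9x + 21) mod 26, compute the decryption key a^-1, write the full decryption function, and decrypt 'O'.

Step 1: Find a^-1, the modular inverse of 9 mod 26.
Step 2: We need 9 * a^-1 = 1 (mod 26).
Step 3: 9 * 3 = 27 = 1 * 26 + 1, so a^-1 = 3.
Step 4: D(y) = 3(y - 21) mod 26.
Step 5: Apply to 'O' (y = 14): D(14) = 3 * (14 - 21) mod 26 = 3 * -7 mod 26 = 5 -> 'F'.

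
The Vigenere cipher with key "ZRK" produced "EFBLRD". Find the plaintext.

Step 1: Extend key: ZRKZRK
Step 2: Decrypt each letter (c - k) mod 26:
  E(4) - Z(25) = (4-25) mod 26 = 5 = F
  F(5) - R(17) = (5-17) mod 26 = 14 = O
  B(1) - K(10) = (1-10) mod 26 = 17 = R
  L(11) - Z(25) = (11-25) mod 26 = 12 = M
  R(17) - R(17) = (17-17) mod 26 = 0 = A
  D(3) - K(10) = (3-10) mod 26 = 19 = T
Plaintext: FORMAT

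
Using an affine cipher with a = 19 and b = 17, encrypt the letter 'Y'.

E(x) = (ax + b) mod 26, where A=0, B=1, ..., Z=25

Step 1: Convert 'Y' to number: x = 24.
Step 2: E(24) = (19 * 24 + 17) mod 26 = 473 mod 26 = 5.
Step 3: Convert 5 back to letter: F.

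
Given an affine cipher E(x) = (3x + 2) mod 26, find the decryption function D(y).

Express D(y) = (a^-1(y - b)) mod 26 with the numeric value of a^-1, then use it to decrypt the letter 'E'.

Step 1: Find a^-1, the modular inverse of 3 mod 26.
Step 2: We need 3 * a^-1 = 1 (mod 26).
Step 3: 3 * 9 = 27 = 1 * 26 + 1, so a^-1 = 9.
Step 4: D(y) = 9(y - 2) mod 26.
Step 5: Apply to 'E' (y = 4): D(4) = 9 * (4 - 2) mod 26 = 9 * 2 mod 26 = 18 -> 'S'.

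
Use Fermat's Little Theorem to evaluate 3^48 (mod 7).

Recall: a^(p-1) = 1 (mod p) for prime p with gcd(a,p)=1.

Step 1: Since 7 is prime, by Fermat's Little Theorem: 3^6 = 1 (mod 7).
Step 2: Reduce exponent: 48 mod 6 = 0.
Step 3: So 3^48 = 3^0 (mod 7).
Step 4: 3^0 mod 7 = 1.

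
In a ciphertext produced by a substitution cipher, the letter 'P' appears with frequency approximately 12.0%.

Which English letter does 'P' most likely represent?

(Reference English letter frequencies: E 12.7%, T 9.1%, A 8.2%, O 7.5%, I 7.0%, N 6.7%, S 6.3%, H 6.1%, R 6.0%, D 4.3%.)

Step 1: The observed frequency is 12.0%.
Step 2: Compare with English frequencies:
  E: 12.7% (difference: 0.7%) <-- closest
  T: 9.1% (difference: 2.9%)
  A: 8.2% (difference: 3.8%)
  O: 7.5% (difference: 4.5%)
  I: 7.0% (difference: 5.0%)
  N: 6.7% (difference: 5.3%)
  S: 6.3% (difference: 5.7%)
  H: 6.1% (difference: 5.9%)
  R: 6.0% (difference: 6.0%)
  D: 4.3% (difference: 7.7%)
Step 3: 'P' most likely represents 'E' (frequency 12.7%).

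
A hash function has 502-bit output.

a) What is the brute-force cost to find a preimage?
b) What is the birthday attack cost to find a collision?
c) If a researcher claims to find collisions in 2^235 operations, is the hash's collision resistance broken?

Step 1: Preimage resistance requires brute-force of 2^502 operations.
Step 2: Collision resistance (birthday bound) = 2^(502/2) = 2^251.
Step 3: The claimed attack costs 2^235 operations.
Step 4: Since 2^235 < 2^251, the claimed attack beats the generic birthday bound, so collision resistance is broken.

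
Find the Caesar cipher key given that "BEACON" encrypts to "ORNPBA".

Step 1: Compare first letters: B (position 1) -> O (position 14).
Step 2: Shift = (14 - 1) mod 26 = 13.
The shift value is 13.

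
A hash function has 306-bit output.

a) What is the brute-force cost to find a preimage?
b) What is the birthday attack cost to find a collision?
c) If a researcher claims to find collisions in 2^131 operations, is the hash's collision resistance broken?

Step 1: Preimage resistance requires brute-force of 2^306 operations.
Step 2: Collision resistance (birthday bound) = 2^(306/2) = 2^153.
Step 3: The claimed attack costs 2^131 operations.
Step 4: Since 2^131 < 2^153, the claimed attack beats the generic birthday bound, so collision resistance is broken.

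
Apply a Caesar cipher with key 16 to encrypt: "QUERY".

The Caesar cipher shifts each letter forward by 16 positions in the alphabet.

Step 1: For each letter, shift forward by 16 positions (mod 26).
  Q (position 16) -> position (16+16) mod 26 = 6 -> G
  U (position 20) -> position (20+16) mod 26 = 10 -> K
  E (position 4) -> position (4+16) mod 26 = 20 -> U
  R (position 17) -> position (17+16) mod 26 = 7 -> H
  Y (position 24) -> position (24+16) mod 26 = 14 -> O
Result: GKUHO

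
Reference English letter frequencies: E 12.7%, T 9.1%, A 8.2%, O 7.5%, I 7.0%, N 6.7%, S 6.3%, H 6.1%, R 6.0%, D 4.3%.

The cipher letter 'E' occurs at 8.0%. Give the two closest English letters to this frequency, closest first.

Step 1: Observed frequency of 'E' is 8.0%.
Step 2: Compute distances to each reference frequency and sort:
  A (8.2%): difference = 0.2% <-- BEST
  O (7.5%): difference = 0.5% <-- RUNNER-UP
  I (7.0%): difference = 1.0%
  T (9.1%): difference = 1.1%
  N (6.7%): difference = 1.3%
Step 3: Most likely is 'A' (8.2%, diff 0.2%); second most likely is 'O' (7.5%, diff 0.5%).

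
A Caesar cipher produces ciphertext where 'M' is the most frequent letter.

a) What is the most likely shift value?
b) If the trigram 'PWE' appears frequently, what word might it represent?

Step 1: In English, 'E' is the most frequent letter (12.7%).
Step 2: The most frequent ciphertext letter is 'M' (position 12).
Step 3: Shift = (12 - 4) mod 26 = 8.
Step 4: Decrypt 'PWE' by shifting back 8:
  P -> H
  W -> O
  E -> W
Step 5: 'PWE' decrypts to 'HOW'.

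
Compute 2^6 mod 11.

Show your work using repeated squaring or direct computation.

Step 1: Compute 2^6 mod 11 step by step, reducing modulo 11 at each step.
  2^1 mod 11 = 2
  2^2 mod 11 = (2 * 2) mod 11 = 4
  2^3 mod 11 = (4 * 2) mod 11 = 8
  2^4 mod 11 = (8 * 2) mod 11 = 5
  2^5 mod 11 = (5 * 2) mod 11 = 10
  2^6 mod 11 = (10 * 2) mod 11 = 9
Step 2: Result = 9.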